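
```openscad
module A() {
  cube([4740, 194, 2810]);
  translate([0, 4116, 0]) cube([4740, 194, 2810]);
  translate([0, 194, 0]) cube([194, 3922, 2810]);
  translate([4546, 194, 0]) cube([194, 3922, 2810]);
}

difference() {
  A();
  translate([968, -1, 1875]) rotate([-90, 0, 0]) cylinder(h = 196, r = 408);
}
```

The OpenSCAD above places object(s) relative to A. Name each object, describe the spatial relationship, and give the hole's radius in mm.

A is a house frame. The house frame has a circular hole through its front wall. The hole's radius is 408 mm.

The subtracted cylinder has r = 408 mm.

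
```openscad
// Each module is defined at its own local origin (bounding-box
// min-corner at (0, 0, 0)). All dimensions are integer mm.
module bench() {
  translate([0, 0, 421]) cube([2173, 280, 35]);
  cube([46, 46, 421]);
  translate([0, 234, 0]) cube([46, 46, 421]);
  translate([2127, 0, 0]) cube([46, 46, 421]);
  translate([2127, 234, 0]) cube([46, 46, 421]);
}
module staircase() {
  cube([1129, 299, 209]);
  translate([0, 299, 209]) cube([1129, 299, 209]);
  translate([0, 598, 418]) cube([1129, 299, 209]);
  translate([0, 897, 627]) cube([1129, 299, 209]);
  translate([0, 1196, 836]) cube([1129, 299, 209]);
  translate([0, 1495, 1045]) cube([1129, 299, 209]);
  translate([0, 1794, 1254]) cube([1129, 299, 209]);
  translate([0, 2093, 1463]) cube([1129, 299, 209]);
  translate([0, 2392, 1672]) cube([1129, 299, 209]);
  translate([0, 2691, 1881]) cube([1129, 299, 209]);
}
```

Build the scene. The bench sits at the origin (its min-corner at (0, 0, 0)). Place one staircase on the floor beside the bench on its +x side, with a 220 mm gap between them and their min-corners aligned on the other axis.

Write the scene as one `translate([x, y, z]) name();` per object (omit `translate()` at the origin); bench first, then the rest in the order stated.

bench();
translate([2393, 0, 0]) staircase();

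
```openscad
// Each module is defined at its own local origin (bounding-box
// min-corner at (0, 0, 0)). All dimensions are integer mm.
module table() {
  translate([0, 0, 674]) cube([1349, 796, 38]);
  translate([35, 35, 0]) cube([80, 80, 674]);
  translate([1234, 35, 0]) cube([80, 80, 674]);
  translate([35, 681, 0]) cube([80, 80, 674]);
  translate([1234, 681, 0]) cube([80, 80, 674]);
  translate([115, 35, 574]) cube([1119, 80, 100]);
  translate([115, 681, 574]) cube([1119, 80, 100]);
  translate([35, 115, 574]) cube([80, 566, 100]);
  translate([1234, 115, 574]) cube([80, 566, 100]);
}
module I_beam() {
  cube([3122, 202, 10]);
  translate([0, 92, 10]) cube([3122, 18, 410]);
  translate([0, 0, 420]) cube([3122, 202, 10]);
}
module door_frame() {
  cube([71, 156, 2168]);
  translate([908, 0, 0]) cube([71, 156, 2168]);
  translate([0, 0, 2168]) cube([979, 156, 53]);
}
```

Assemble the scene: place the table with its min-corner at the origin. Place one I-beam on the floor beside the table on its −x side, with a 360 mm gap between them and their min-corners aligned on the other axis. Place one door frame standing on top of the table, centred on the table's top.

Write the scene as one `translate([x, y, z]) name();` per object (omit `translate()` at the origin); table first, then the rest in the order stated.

table();
translate([-3482, 0, 0]) I_beam();
translate([185, 320, 712]) door_frame();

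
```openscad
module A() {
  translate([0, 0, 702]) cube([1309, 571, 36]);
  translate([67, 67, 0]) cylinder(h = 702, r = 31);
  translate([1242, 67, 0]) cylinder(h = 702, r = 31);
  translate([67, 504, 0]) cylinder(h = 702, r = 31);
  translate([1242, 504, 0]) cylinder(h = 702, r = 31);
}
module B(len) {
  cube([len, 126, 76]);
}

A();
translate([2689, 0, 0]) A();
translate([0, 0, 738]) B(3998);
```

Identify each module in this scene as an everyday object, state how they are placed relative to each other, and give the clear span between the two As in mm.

A is a table. B is a beam. A beam spans the tops of two tables. The clear span between the two tables is 1380 mm.

Second table starts at x = 2689; first ends at x = 1309; clear span = 2689 − 1309 = 1380 mm.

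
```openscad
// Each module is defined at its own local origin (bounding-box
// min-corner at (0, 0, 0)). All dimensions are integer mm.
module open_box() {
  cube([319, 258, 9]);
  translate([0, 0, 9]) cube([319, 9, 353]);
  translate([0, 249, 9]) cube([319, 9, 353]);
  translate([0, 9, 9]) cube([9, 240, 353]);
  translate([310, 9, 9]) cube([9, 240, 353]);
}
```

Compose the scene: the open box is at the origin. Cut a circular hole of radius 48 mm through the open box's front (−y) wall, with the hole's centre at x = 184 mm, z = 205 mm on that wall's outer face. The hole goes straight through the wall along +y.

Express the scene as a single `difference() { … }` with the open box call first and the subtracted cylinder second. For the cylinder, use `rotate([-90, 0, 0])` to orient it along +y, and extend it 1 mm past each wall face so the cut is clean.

difference() {
  open_box();
  translate([184, -1, 205]) rotate([-90, 0, 0]) cylinder(h = 11, r = 48);
}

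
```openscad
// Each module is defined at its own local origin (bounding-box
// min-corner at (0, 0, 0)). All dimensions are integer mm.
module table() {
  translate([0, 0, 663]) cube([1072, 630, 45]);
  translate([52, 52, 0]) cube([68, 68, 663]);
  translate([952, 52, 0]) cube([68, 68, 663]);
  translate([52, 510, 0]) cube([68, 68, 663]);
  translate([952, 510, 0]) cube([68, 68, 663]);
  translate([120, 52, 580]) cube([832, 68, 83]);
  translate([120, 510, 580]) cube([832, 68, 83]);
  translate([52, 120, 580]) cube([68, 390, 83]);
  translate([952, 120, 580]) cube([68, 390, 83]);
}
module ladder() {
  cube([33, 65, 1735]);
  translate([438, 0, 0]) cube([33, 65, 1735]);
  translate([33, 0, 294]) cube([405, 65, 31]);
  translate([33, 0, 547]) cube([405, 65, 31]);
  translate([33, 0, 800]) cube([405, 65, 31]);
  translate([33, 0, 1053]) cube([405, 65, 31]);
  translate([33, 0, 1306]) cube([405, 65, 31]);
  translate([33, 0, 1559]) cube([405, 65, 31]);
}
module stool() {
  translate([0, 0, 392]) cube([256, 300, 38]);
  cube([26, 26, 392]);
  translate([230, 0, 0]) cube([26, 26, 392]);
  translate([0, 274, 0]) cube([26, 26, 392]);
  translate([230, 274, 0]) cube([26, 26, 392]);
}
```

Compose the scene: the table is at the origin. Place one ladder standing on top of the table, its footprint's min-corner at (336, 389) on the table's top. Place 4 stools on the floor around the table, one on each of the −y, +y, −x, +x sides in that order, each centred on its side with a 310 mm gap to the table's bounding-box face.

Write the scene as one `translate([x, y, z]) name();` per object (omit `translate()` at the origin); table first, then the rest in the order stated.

table();
translate([336, 389, 708]) ladder();
translate([408, -610, 0]) stool();
translate([408, 940, 0]) stool();
translate([-566, 165, 0]) stool();
translate([1382, 165, 0]) stool();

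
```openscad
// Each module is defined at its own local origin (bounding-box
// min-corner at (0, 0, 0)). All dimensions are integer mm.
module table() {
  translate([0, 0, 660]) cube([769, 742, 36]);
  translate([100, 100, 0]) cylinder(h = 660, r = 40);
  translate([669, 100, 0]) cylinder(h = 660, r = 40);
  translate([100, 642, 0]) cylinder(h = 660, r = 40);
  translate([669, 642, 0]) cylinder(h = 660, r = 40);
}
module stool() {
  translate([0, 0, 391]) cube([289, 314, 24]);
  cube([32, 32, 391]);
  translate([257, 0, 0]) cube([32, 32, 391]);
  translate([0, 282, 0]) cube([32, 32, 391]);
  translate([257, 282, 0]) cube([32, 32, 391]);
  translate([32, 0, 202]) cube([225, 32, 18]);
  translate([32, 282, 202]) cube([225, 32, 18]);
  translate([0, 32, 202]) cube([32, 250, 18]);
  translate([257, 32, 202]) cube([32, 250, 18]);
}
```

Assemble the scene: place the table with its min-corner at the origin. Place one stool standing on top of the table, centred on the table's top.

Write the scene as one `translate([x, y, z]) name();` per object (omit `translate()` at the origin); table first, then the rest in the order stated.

table();
translate([240, 214, 696]) stool();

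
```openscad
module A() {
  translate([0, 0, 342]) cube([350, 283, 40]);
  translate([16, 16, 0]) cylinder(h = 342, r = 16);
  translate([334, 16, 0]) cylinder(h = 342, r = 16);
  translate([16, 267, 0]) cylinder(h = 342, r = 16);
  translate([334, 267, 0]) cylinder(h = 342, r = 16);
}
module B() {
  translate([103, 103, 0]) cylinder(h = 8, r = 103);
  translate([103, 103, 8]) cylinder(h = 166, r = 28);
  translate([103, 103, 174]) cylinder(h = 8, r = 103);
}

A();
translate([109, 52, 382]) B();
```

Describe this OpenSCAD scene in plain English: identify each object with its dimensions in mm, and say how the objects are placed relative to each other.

A is a four-legged stool. The seat is 350×283 mm, 40 mm thick, top at z = 382 mm. It stands on four round legs, each 32 mm in diameter, from z = 0 to the seat underside, each leg's axis is inset half a diameter from the nearest pair of seat edges (so the leg's bounding box is flush with the corner).

B is a spool: two coaxial disc flanges of radius 103 mm and thickness 8 mm, joined by a core cylinder of radius 28 mm and height 166 mm. The lower flange rests on z = 0 and the three cylinders share a vertical axis.

The spool is on top of the stool.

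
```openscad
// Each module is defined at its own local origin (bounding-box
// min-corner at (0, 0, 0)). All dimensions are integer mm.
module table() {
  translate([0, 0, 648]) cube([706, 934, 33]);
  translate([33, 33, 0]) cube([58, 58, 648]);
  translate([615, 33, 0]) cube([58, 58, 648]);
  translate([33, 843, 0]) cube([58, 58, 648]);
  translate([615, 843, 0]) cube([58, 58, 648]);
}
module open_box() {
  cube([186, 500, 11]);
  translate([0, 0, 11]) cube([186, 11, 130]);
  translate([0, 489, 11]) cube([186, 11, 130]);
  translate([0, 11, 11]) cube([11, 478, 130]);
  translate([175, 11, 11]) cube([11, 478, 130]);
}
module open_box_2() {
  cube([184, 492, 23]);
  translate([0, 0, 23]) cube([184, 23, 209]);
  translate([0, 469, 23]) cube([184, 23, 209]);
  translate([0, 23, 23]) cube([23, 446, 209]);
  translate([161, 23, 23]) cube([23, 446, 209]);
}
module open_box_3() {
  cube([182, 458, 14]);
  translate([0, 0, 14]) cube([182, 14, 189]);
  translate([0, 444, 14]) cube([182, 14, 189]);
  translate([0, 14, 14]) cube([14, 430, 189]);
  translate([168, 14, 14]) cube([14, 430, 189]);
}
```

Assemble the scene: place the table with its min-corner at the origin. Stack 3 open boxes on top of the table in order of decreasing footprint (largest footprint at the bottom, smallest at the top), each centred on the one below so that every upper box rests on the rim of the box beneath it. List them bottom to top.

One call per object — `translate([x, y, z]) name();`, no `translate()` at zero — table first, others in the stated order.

table();
translate([260, 217, 681]) open_box();
translate([261, 221, 822]) open_box_2();
translate([262, 238, 1054]) open_box_3();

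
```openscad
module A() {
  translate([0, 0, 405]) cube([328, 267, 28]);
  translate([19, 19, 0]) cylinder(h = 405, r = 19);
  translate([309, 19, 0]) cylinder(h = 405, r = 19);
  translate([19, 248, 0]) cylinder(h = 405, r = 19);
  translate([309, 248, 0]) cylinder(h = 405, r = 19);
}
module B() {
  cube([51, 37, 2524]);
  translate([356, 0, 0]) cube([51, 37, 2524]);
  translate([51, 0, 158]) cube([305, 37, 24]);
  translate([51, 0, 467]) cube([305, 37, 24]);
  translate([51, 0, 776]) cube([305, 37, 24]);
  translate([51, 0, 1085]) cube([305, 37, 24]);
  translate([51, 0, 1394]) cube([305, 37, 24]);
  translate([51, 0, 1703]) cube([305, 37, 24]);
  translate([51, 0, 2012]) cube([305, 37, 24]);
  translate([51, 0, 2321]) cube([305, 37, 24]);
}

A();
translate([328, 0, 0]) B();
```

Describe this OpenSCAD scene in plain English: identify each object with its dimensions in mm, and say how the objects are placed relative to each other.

A is a four-legged stool. The seat is a 328×267×28 mm slab whose top surface is at z = 433 mm; four round legs, each 38 mm in diameter, run from the floor (z = 0) to the underside of the seat, each leg's axis is inset half a diameter from the nearest pair of seat edges (so the leg's bounding box is flush with the corner).

B is a straight ladder. Two 51×37 mm vertical rails, 2524 mm tall, stand 407 mm apart (outside-to-outside) with their front faces coplanar on the −y side. 8 rungs, each 37 mm deep and 24 mm tall, span between the inner faces of the rails, front faces flush with the rails. The lowest rung's underside is at z = 158 mm and rungs are spaced 309 mm apart (underside to underside).

The ladder is against the stool's +x side, with their −y faces flush.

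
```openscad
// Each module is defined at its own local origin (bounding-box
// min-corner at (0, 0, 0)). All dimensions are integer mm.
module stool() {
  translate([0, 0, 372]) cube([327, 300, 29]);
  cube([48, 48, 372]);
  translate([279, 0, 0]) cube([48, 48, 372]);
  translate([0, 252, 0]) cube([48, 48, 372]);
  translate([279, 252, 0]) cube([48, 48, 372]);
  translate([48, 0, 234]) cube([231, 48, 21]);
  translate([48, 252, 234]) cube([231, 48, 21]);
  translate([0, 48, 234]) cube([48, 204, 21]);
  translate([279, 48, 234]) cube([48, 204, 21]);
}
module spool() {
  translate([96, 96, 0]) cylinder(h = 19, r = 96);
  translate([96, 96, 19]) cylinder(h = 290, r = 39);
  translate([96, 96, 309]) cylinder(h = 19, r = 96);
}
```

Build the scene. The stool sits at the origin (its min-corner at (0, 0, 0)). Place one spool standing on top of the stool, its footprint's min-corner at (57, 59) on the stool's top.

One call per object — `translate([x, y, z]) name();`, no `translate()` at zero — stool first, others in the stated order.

stool();
translate([57, 59, 401]) spool();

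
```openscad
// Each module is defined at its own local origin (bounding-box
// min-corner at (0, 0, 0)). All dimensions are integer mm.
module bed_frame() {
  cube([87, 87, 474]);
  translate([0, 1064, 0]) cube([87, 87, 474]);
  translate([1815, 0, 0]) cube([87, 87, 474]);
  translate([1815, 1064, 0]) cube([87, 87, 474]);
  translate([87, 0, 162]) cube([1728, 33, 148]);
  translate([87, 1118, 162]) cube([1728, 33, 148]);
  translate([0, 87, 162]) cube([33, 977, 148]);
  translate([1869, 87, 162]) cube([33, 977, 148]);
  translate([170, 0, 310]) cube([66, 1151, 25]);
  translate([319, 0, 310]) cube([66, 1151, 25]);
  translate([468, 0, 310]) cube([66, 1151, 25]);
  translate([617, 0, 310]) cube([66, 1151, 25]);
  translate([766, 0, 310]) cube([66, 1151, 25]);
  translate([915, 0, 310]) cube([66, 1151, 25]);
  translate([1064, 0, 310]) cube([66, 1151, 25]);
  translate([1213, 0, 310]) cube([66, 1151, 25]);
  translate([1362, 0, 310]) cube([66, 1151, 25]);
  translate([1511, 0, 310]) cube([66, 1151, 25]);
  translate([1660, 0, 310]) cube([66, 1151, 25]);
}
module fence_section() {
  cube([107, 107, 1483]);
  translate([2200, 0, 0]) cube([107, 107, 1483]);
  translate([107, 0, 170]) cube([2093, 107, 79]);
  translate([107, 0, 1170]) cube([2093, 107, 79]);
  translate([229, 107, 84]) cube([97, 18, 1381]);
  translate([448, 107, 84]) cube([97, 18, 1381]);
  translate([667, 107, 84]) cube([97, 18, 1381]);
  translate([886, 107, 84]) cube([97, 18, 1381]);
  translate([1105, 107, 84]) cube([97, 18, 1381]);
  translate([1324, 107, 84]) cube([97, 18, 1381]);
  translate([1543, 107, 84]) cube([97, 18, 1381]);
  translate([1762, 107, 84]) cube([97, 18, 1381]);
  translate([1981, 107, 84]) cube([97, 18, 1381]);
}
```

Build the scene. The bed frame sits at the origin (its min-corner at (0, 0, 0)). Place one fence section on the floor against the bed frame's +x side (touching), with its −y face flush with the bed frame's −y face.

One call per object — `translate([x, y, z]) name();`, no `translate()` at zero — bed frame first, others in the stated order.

bed_frame();
translate([1902, 0, 0]) fence_section();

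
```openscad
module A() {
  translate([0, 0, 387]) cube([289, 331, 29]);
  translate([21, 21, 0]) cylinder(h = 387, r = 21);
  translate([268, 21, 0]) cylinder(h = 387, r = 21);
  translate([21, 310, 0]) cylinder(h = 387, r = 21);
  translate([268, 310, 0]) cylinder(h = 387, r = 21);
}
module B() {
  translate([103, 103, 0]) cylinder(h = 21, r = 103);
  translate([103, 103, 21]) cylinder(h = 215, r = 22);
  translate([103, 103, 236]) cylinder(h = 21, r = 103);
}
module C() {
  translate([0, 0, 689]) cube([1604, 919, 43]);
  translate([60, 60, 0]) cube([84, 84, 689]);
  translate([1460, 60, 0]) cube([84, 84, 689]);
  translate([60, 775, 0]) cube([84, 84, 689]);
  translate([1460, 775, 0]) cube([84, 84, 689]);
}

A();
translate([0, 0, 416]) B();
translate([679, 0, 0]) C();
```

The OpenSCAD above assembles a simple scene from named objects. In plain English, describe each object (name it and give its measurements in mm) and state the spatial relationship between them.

A is a four-legged stool. The seat is a 289×331×29 mm slab whose top surface is at z = 416 mm; four round legs, each 42 mm in diameter, run from the floor (z = 0) to the underside of the seat, each leg's axis is inset half a diameter from the nearest pair of seat edges (so the leg's bounding box is flush with the corner).

B is a spool: two coaxial disc flanges of radius 103 mm and thickness 21 mm, joined by a core cylinder of radius 22 mm and height 215 mm. The lower flange rests on z = 0 and the three cylinders share a vertical axis.

C is a table with a 1604×919 mm rectangular top, 43 mm thick, top surface at z = 732 mm, supported by four 84×84 mm square legs, each inset 60 mm from the nearest pair of top edges, running from the floor.

The spool is on top of the stool. The table is on the floor beside the stool on its +x side.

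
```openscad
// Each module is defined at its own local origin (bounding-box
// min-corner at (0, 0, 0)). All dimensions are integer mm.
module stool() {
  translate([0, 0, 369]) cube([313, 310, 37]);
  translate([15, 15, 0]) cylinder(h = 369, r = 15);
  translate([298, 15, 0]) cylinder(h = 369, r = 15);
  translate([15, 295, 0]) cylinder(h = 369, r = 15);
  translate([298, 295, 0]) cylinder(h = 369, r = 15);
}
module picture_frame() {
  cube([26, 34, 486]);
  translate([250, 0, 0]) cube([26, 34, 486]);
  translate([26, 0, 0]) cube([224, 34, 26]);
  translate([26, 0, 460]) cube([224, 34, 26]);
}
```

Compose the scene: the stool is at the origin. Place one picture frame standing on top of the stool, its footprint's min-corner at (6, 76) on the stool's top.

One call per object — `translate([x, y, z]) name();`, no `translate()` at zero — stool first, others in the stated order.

stool();
translate([6, 76, 406]) picture_frame();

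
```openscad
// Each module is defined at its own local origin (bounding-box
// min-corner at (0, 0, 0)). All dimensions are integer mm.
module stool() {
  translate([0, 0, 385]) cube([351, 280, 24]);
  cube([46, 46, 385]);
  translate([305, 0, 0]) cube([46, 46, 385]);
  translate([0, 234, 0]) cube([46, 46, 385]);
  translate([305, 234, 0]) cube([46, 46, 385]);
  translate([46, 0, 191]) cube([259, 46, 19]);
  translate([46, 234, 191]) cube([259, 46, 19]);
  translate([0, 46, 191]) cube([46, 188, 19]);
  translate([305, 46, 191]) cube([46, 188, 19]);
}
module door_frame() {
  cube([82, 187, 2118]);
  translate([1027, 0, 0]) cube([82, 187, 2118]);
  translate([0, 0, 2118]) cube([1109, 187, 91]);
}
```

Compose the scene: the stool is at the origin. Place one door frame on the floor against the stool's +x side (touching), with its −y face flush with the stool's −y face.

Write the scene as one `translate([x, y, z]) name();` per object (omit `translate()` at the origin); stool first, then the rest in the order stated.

stool();
translate([351, 0, 0]) door_frame();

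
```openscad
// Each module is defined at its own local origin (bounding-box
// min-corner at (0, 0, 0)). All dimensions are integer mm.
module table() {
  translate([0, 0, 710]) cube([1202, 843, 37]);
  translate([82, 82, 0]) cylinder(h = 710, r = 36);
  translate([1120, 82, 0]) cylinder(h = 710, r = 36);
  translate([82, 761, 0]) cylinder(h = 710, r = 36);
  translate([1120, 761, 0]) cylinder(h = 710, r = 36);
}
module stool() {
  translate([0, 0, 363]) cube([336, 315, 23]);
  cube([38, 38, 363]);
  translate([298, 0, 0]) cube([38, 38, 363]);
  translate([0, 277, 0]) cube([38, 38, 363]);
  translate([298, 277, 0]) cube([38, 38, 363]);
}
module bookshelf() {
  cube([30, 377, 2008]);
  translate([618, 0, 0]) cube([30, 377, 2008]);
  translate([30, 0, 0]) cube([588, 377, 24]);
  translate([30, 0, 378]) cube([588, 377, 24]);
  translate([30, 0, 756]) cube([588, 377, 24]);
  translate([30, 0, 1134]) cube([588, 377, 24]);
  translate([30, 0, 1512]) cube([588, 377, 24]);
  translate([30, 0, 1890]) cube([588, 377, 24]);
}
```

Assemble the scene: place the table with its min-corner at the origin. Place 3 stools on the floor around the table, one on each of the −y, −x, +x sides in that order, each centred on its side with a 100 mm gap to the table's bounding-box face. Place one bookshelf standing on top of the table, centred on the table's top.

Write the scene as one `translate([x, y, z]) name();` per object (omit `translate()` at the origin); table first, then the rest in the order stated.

table();
translate([433, -415, 0]) stool();
translate([-436, 264, 0]) stool();
translate([1302, 264, 0]) stool();
translate([277, 233, 747]) bookshelf();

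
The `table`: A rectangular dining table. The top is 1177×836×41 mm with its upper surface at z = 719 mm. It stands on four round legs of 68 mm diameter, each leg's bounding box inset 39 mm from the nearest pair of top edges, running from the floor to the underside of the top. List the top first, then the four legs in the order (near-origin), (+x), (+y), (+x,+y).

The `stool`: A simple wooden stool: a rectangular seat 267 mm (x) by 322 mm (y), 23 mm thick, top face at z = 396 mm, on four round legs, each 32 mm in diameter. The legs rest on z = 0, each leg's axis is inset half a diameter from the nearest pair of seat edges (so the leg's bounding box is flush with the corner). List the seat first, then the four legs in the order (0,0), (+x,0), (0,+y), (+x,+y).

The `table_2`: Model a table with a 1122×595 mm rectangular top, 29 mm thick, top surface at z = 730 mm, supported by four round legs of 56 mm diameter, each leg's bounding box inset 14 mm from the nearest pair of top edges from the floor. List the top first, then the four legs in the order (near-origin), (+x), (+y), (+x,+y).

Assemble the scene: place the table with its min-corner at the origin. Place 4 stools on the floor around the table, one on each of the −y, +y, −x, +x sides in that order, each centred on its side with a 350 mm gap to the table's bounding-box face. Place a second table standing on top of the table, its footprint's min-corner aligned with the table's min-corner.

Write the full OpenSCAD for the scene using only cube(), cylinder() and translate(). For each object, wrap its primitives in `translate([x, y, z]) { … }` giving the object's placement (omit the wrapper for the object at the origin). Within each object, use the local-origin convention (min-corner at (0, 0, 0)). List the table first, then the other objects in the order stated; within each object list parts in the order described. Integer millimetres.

translate([0, 0, 678]) cube([1177, 836, 41]);
translate([73, 73, 0]) cylinder(h = 678, r = 34);
translate([1104, 73, 0]) cylinder(h = 678, r = 34);
translate([73, 763, 0]) cylinder(h = 678, r = 34);
translate([1104, 763, 0]) cylinder(h = 678, r = 34);
translate([455, -672, 0]) {
  translate([0, 0, 373]) cube([267, 322, 23]);
  translate([16, 16, 0]) cylinder(h = 373, r = 16);
  translate([251, 16, 0]) cylinder(h = 373, r = 16);
  translate([16, 306, 0]) cylinder(h = 373, r = 16);
  translate([251, 306, 0]) cylinder(h = 373, r = 16);
}
translate([455, 1186, 0]) {
  translate([0, 0, 373]) cube([267, 322, 23]);
  translate([16, 16, 0]) cylinder(h = 373, r = 16);
  translate([251, 16, 0]) cylinder(h = 373, r = 16);
  translate([16, 306, 0]) cylinder(h = 373, r = 16);
  translate([251, 306, 0]) cylinder(h = 373, r = 16);
}
translate([-617, 257, 0]) {
  translate([0, 0, 373]) cube([267, 322, 23]);
  translate([16, 16, 0]) cylinder(h = 373, r = 16);
  translate([251, 16, 0]) cylinder(h = 373, r = 16);
  translate([16, 306, 0]) cylinder(h = 373, r = 16);
  translate([251, 306, 0]) cylinder(h = 373, r = 16);
}
translate([1527, 257, 0]) {
  translate([0, 0, 373]) cube([267, 322, 23]);
  translate([16, 16, 0]) cylinder(h = 373, r = 16);
  translate([251, 16, 0]) cylinder(h = 373, r = 16);
  translate([16, 306, 0]) cylinder(h = 373, r = 16);
  translate([251, 306, 0]) cylinder(h = 373, r = 16);
}
translate([0, 0, 719]) {
  translate([0, 0, 701]) cube([1122, 595, 29]);
  translate([42, 42, 0]) cylinder(h = 701, r = 28);
  translate([1080, 42, 0]) cylinder(h = 701, r = 28);
  translate([42, 553, 0]) cylinder(h = 701, r = 28);
  translate([1080, 553, 0]) cylinder(h = 701, r = 28);
}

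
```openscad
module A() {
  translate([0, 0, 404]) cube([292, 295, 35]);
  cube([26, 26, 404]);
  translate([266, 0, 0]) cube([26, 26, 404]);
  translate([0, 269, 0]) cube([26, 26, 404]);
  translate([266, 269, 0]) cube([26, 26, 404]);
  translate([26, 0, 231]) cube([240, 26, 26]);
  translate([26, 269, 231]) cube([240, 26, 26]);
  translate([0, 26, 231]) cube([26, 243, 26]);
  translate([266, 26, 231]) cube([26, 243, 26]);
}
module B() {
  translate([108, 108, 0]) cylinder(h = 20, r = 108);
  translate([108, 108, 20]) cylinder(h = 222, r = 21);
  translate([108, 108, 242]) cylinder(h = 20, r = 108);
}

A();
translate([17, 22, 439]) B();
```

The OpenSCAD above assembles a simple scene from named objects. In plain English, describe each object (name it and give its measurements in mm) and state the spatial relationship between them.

A is a four-legged stool. The seat is a 292×295×35 mm slab whose top surface is at z = 439 mm; four square legs, each 26×26 mm in cross-section, run from the floor (z = 0) to the underside of the seat, each flush with a corner of the seat. Four stretchers, 26 mm wide and 26 mm tall, connect adjacent legs with their undersides at z = 231 mm, each running between the inner faces of the legs it joins and aligned with the legs' outer faces on the other axis.

B is a spool: two coaxial disc flanges of radius 108 mm and thickness 20 mm, joined by a core cylinder of radius 21 mm and height 222 mm. The lower flange rests on z = 0 and the three cylinders share a vertical axis.

The spool is on top of the stool.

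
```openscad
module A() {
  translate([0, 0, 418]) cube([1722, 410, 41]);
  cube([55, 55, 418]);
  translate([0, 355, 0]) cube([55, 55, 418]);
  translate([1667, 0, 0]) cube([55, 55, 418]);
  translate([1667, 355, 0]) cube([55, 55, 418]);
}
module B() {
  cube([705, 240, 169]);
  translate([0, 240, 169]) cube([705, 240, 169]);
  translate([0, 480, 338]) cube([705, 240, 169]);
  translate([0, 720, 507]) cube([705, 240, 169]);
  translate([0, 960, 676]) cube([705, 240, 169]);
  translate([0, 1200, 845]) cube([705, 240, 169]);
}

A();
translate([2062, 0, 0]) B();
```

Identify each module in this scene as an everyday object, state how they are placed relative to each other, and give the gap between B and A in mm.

The staircase's nearest face is 340 mm from the bench's +x face.

A is a bench. B is a staircase. The staircase is on the floor beside the bench on its +x side. The gap between the staircase and the bench is 340 mm.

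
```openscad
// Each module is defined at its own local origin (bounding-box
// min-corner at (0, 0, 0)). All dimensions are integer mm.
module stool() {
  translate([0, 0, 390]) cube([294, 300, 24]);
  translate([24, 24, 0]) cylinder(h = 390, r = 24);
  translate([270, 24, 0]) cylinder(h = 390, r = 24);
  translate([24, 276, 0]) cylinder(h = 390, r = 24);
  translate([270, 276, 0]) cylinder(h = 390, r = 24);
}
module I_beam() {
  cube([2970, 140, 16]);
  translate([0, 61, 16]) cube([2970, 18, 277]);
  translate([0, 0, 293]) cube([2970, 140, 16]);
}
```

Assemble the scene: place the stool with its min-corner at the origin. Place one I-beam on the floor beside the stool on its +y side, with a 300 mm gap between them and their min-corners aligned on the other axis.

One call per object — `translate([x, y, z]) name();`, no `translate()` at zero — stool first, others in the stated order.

stool();
translate([0, 600, 0]) I_beam();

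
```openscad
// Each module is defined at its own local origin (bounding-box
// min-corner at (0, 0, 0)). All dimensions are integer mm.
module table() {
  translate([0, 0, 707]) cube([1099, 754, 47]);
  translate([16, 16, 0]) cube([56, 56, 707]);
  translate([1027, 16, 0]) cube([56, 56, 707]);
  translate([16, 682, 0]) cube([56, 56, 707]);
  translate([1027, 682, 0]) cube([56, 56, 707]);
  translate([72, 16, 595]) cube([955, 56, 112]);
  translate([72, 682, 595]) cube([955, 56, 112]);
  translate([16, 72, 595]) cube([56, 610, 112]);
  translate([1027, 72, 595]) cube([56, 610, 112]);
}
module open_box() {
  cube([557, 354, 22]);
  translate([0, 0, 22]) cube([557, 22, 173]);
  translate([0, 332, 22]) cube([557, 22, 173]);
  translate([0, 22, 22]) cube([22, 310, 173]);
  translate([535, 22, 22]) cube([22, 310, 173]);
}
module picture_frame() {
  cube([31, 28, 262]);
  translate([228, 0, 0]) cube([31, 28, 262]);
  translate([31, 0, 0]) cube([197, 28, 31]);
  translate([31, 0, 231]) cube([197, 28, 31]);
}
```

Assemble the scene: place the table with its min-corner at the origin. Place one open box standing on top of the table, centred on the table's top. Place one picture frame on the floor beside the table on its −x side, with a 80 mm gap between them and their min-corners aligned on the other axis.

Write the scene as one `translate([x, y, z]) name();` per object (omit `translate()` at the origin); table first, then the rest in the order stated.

table();
translate([271, 200, 754]) open_box();
translate([-339, 0, 0]) picture_frame();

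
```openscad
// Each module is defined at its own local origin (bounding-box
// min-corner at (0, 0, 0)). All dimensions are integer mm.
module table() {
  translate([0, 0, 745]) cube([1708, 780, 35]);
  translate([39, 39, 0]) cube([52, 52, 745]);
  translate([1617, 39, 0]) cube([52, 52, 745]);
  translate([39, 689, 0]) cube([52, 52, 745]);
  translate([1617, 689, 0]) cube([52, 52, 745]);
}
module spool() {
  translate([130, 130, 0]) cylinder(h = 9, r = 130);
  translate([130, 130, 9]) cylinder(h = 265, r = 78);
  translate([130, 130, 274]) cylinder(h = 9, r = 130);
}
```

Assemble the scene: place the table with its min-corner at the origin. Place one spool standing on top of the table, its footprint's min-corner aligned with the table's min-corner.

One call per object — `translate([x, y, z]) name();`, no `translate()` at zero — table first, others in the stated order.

table();
translate([0, 0, 780]) spool();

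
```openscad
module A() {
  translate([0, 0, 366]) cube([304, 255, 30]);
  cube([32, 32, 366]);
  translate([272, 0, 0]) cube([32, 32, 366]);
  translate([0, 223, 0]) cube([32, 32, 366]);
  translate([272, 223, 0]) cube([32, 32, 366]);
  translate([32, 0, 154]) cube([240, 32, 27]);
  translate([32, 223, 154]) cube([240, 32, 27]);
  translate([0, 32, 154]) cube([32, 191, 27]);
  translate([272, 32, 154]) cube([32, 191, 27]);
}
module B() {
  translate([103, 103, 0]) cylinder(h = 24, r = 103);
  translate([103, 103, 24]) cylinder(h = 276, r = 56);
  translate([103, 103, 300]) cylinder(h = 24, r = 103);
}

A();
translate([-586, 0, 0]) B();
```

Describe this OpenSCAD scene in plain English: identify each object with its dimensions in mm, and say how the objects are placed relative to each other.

A is a simple wooden stool: a rectangular seat 304 mm (x) by 255 mm (y), 30 mm thick, top face at z = 396 mm, on four square legs, each 32×32 mm in cross-section. The legs rest on z = 0, each flush with a corner of the seat. Four stretchers, 32 mm wide and 27 mm tall, connect adjacent legs with their undersides at z = 154 mm, each running between the inner faces of the legs it joins and aligned with the legs' outer faces on the other axis.

B is a spool: two coaxial disc flanges of radius 103 mm and thickness 24 mm, joined by a core cylinder of radius 56 mm and height 276 mm. The lower flange rests on z = 0 and the three cylinders share a vertical axis.

The spool is on the floor beside the stool on its −x side.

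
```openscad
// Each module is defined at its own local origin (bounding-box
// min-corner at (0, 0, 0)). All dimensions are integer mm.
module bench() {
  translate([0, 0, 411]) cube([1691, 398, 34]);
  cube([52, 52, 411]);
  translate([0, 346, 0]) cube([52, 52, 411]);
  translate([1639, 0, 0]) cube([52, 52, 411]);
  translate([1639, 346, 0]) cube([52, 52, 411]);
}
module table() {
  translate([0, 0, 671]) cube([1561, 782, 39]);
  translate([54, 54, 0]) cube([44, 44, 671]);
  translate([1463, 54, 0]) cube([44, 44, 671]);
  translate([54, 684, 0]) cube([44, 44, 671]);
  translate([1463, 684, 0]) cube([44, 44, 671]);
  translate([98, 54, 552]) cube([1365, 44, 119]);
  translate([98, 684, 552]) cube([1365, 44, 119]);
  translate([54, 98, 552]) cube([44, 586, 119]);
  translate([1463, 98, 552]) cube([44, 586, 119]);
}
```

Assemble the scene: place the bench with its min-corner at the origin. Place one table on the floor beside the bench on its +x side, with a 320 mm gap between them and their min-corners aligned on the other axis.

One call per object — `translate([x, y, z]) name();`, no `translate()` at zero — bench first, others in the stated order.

bench();
translate([2011, 0, 0]) table();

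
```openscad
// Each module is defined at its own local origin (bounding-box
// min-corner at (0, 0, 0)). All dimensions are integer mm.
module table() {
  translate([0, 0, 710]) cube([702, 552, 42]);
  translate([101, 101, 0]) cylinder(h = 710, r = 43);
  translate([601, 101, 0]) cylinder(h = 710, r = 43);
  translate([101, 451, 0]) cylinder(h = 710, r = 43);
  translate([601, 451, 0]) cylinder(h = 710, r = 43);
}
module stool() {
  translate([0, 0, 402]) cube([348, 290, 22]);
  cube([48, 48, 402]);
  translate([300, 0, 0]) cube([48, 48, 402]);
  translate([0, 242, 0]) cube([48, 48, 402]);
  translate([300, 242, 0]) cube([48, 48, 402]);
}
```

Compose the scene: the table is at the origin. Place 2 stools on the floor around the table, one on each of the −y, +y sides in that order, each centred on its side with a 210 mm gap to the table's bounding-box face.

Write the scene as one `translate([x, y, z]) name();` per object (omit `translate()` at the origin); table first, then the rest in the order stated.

table();
translate([177, -500, 0]) stool();
translate([177, 762, 0]) stool();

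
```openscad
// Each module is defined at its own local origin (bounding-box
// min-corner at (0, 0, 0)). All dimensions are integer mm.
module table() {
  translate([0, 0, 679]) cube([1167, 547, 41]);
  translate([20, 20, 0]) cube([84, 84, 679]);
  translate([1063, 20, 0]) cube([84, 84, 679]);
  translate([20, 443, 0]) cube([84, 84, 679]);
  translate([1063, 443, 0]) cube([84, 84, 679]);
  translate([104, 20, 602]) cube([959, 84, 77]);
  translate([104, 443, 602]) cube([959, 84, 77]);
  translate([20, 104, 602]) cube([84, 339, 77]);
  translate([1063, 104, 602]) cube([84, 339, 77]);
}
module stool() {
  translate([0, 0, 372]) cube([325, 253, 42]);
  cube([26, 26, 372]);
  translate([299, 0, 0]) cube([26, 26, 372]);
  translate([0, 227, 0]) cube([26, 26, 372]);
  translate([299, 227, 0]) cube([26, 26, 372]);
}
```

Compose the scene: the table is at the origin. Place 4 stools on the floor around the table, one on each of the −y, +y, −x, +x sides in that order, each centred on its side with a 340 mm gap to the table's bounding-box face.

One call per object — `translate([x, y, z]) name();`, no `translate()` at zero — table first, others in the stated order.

table();
translate([421, -593, 0]) stool();
translate([421, 887, 0]) stool();
translate([-665, 147, 0]) stool();
translate([1507, 147, 0]) stool();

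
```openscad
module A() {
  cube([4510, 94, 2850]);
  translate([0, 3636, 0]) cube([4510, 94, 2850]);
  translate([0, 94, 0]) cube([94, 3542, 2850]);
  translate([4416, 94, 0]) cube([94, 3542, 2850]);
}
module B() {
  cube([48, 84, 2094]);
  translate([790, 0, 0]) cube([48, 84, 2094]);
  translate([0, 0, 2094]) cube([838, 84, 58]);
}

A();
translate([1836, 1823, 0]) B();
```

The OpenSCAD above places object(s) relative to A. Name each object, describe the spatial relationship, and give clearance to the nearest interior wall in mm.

Clearances: x = 1742, y = 1729; minimum 1729 mm.

A is a house frame. B is a door frame. The door frame sits inside the house frame, centred. The clearance to the nearest interior wall is 1729 mm.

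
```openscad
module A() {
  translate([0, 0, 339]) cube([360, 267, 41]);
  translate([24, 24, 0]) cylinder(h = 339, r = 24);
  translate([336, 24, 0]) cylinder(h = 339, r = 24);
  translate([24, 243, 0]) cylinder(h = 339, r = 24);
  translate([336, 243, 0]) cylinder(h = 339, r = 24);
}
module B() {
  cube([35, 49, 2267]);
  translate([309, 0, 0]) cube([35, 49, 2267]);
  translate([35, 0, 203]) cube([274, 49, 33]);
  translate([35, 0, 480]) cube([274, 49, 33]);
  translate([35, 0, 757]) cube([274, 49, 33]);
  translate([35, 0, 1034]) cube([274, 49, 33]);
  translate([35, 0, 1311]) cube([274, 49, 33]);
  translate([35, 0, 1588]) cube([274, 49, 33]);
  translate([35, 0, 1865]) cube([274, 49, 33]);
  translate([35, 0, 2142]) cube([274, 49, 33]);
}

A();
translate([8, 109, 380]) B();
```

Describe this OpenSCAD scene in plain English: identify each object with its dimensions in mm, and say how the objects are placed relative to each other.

A is a four-legged stool. The seat is a 360×267×41 mm slab whose top surface is at z = 380 mm; four round legs, each 48 mm in diameter, run from the floor (z = 0) to the underside of the seat, each leg's axis is inset half a diameter from the nearest pair of seat edges (so the leg's bounding box is flush with the corner).

B is a straight ladder. Two 35×49 mm vertical rails, 2267 mm tall, stand 344 mm apart (outside-to-outside) with their front faces coplanar on the −y side. 8 rungs, each 49 mm deep and 33 mm tall, span between the inner faces of the rails, front faces flush with the rails. The lowest rung's underside is at z = 203 mm and rungs are spaced 277 mm apart (underside to underside).

The ladder is on top of the stool, centred.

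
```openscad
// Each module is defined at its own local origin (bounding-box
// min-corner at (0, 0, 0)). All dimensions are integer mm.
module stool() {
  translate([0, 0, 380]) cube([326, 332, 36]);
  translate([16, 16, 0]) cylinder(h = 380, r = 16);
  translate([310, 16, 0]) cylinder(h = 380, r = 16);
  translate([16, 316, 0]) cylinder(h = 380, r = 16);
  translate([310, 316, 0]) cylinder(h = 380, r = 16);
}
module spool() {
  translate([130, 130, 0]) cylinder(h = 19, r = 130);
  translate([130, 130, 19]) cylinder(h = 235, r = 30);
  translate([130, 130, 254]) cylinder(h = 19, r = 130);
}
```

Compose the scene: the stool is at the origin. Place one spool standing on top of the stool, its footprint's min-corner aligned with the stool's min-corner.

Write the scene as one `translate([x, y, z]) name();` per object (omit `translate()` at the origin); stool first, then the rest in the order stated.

stool();
translate([0, 0, 416]) spool();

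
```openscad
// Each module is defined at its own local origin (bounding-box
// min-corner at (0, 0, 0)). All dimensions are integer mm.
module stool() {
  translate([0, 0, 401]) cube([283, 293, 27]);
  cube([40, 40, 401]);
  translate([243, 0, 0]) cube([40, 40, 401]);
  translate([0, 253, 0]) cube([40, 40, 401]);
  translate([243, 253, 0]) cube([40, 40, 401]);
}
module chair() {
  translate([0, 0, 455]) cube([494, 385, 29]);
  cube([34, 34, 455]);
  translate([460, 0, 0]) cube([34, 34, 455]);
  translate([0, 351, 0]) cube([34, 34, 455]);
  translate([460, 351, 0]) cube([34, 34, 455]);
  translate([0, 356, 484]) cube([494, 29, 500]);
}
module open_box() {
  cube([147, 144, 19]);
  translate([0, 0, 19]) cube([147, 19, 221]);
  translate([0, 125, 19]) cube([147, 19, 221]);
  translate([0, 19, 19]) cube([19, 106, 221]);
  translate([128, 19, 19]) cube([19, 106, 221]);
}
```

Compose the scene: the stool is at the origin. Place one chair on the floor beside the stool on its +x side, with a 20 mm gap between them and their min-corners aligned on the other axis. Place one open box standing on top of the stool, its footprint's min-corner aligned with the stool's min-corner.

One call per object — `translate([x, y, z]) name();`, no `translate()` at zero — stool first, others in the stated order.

stool();
translate([303, 0, 0]) chair();
translate([0, 0, 428]) open_box();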